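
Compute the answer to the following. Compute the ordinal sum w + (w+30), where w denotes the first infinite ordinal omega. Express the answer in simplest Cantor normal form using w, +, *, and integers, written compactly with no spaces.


Compute w + (w+30).
Ordinal + is associative but NOT commutative; for finite n>0, n + w = w but w + n stays w+n.
w + (w+30) = (w+w) + 30 = w*2+30.
Result = w*2+30

w*2+30


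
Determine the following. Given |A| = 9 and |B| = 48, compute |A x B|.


The Cartesian product A x B contains all ordered pairs (a, b).
|A x B| = |A| * |B| = 9 * 48 = 432

432


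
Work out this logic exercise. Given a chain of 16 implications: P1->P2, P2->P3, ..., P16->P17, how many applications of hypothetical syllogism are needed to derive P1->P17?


With 16 implications in a chain connecting 17 propositions:
P1->P2, P2->P3, ..., P16->P17
Steps needed = (number of implications) - 1 = 16 - 1 = 15

15


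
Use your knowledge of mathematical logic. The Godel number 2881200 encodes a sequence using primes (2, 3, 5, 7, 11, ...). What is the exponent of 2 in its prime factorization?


Factorize 2881200 by dividing by 2 repeatedly.
Division steps: 2 divides 2881200 exactly 4 time(s).
Exponent of 2 = 4

4


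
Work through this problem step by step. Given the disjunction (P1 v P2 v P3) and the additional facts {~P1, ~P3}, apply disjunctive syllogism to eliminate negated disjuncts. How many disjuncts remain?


Original disjuncts (3): P1, P2, P3
Negated (eliminate): ~P1, ~P3
Remaining disjuncts: P2
Count = 3 - 2 = 1

1


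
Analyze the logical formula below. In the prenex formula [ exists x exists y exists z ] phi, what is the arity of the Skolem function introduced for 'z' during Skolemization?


Quantifier prefix: exists x exists y exists z
'z' is existentially quantified at position 3.
No universal quantifiers precede it.
Skolem function arity = 0 (a Skolem constant)

0


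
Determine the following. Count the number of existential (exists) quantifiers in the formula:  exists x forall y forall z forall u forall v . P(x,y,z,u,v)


Quantifier prefix: exists x forall y forall z forall u forall v
Mark each quantifier type:
  E U U U U
Universal count = 4, Existential count = 1
Asked for existential (exists) quantifiers: 1

1


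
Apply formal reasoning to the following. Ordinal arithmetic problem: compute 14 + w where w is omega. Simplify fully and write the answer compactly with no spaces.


Compute 14 + w.
Ordinal + is associative but NOT commutative; for finite n>0, n + w = w but w + n stays w+n.
Any finite left addend is absorbed by w on the right: 14 + w = w.
Result = w

w


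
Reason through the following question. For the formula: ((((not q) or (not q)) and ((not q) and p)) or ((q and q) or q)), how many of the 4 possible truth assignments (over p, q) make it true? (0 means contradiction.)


Check all 4 assignments:
p=0, q=0: 0
p=0, q=1: 1
p=1, q=0: 1
p=1, q=1: 1
Count of True = 3

3


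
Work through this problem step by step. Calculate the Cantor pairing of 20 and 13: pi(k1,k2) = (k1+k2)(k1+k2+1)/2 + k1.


k1 + k2 = 33
(k1+k2)(k1+k2+1)/2 = 33 * 34 / 2 = 561
pi = 561 + 20 = 581

581


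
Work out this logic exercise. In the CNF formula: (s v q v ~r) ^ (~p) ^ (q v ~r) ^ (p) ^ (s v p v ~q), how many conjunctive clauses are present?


A CNF formula is a conjunction of clauses.
Clauses are separated by ^.
Counting the conjuncts: 5 clauses.

5


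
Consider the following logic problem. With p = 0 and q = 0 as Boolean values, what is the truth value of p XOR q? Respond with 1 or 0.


p = 0, q = 0
Operation: p XOR q
Evaluate: 0 XOR 0 = 0

0


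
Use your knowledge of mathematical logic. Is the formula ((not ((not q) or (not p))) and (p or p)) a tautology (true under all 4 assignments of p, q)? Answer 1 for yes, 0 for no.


Check all 4 assignments:
p=0, q=0: 0
p=0, q=1: 0
p=1, q=0: 0
p=1, q=1: 1
Satisfying count = 1/4.
Tautology iff count = 4: no.

0


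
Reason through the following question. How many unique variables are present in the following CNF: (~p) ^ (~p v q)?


Identify each variable that appears in the formula.
Variables found: p, q
Count = 2

2


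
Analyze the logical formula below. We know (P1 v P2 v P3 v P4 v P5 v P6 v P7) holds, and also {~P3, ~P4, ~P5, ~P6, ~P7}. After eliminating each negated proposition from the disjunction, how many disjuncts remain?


Original disjuncts (7): P1, P2, P3, P4, P5, P6, P7
Negated (eliminate): ~P3, ~P4, ~P5, ~P6, ~P7
Remaining disjuncts: P1, P2
Count = 7 - 5 = 2

2


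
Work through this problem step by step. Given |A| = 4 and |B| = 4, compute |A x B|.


The Cartesian product A x B contains all ordered pairs (a, b).
|A x B| = |A| * |B| = 4 * 4 = 16

16


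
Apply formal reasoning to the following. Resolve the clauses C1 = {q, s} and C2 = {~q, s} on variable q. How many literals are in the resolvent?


Remove q from C1 and ~q from C2.
C1 remainder: {s}
C2 remainder: {s}
Union (resolvent): {s}
Resolvent has 1 literal(s).

1


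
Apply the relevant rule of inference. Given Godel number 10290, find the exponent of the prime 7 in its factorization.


Factorize 10290 by dividing by 7 repeatedly.
Division steps: 7 divides 10290 exactly 3 time(s).
Exponent of 7 = 3

3


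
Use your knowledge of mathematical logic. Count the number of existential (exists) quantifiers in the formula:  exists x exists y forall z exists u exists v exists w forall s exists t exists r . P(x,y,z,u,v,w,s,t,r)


Quantifier prefix: exists x exists y forall z exists u exists v exists w forall s exists t exists r
Mark each quantifier type:
  E E U E E E U E E
Universal count = 2, Existential count = 7
Asked for existential (exists) quantifiers: 7

7


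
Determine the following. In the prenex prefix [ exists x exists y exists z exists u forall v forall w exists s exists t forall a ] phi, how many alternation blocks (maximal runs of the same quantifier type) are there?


Quantifier-type sequence: E E E E A A E E A  (A=forall, E=exists)
Group into maximal same-type runs:
  Ex4 | Ax2 | Ex2 | Ax1
Number of blocks = 4

4


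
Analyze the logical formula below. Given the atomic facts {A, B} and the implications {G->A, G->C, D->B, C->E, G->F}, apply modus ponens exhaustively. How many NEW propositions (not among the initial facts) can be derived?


Initial facts: {A, B}
Apply modus ponens to closure:
  (no implication fires)
Final known: {A, B}
New propositions: {(none)}
Count = 0

0


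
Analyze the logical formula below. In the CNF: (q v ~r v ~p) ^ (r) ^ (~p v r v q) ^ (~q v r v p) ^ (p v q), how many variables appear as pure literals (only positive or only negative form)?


Check each variable for pure literal status:
p: mixed (not pure)
q: mixed (not pure)
r: mixed (not pure)
Pure literal count = 0

0


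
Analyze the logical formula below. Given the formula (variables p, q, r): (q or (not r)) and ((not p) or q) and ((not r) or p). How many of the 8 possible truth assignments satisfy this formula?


Evaluate all 8 assignments for p, q, r:
p=0, q=0, r=0: 1
p=0, q=0, r=1: 0
p=0, q=1, r=0: 1
p=0, q=1, r=1: 0
p=1, q=0, r=0: 0
p=1, q=0, r=1: 0
p=1, q=1, r=0: 1
p=1, q=1, r=1: 1
Satisfying count = 4

4


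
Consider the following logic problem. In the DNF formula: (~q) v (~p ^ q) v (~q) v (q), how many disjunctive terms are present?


A DNF formula is a disjunction of terms (conjunctions).
Terms are separated by v.
Counting the disjuncts: 4 terms.

4


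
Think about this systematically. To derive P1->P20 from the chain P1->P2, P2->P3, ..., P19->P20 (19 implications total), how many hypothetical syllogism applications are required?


With 19 implications in a chain connecting 20 propositions:
P1->P2, P2->P3, ..., P19->P20
Steps needed = (number of implications) - 1 = 19 - 1 = 18

18


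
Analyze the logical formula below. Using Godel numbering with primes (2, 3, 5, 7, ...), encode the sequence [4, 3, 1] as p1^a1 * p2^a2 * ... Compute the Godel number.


Encode each element as an exponent of the corresponding prime:
  2^4 = 16
  3^3 = 27
  5^1 = 5
Product = 16 * 27 * 5 = 2160

2160


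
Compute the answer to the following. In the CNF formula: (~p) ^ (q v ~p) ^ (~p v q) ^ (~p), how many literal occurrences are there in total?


Counting literals in each clause:
Clause 1: 1 literal(s)
Clause 2: 2 literal(s)
Clause 3: 2 literal(s)
Clause 4: 1 literal(s)
Total = 6

6


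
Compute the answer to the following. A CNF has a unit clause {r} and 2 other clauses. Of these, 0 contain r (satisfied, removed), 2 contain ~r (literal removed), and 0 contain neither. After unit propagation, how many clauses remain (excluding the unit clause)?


Satisfied (removed): 0
Shortened (remain): 2
Unchanged (remain): 0
Remaining = 2 + 0 = 2

2


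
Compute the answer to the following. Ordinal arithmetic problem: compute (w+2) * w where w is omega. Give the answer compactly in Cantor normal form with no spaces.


Compute (w+2) * w.
Ordinal * is associative and left-distributive over +, but NOT commutative; for finite n>1, n*w = w but w*n stays w*n.
(w+2) * w = sup{(w+2)*k : k<w} = sup{w*k+2} = w^2 (the +2 tail is absorbed in the limit).
Result = w^2

w^2


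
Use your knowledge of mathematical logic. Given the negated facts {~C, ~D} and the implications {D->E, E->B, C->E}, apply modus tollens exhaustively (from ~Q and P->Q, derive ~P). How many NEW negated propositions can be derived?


Initial negated facts: {~C, ~D}
Apply modus tollens to closure:
  (no implication fires)
Final negated: {~C, ~D}
New negations: {(none)}
Count = 0

0


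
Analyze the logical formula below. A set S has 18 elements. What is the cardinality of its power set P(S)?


The power set of a set with n elements has 2^n elements.
|P(S)| = 2^18 = 262144

262144


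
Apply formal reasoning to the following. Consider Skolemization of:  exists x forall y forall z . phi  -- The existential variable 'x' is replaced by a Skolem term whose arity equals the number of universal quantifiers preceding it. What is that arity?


Quantifier prefix: exists x forall y forall z
'x' is existentially quantified at position 1.
No universal quantifiers precede it.
Skolem function arity = 0 (a Skolem constant)

0


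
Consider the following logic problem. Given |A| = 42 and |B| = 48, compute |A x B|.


The Cartesian product A x B contains all ordered pairs (a, b).
|A x B| = |A| * |B| = 42 * 48 = 2016

2016


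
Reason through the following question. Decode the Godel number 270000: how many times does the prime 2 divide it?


Factorize 270000 by dividing by 2 repeatedly.
Division steps: 2 divides 270000 exactly 4 time(s).
Exponent of 2 = 4

4


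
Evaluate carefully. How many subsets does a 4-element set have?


The power set of a set with n elements has 2^n elements.
|P(S)| = 2^4 = 16

16


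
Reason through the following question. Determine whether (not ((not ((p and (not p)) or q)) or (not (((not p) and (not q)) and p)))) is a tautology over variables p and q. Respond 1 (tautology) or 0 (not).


Check all 4 assignments:
p=0, q=0: 0
p=0, q=1: 0
p=1, q=0: 0
p=1, q=1: 0
Satisfying count = 0/4.
Tautology iff count = 4: no.

0


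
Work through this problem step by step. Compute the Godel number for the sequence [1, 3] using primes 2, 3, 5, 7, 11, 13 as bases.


Encode each element as an exponent of the corresponding prime:
  2^1 = 2
  3^3 = 27
Product = 2 * 27 = 54

54


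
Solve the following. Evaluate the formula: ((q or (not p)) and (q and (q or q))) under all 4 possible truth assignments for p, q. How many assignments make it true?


Check all 4 assignments:
p=0, q=0: 0
p=0, q=1: 1
p=1, q=0: 0
p=1, q=1: 1
Count of True = 2

2


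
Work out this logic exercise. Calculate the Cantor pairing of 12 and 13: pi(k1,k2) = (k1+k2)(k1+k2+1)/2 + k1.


k1 + k2 = 25
(k1+k2)(k1+k2+1)/2 = 25 * 26 / 2 = 325
pi = 325 + 12 = 337

337


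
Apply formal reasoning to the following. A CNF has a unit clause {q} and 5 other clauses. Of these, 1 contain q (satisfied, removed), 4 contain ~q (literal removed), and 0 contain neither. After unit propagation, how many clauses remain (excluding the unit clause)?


Satisfied (removed): 1
Shortened (remain): 4
Unchanged (remain): 0
Remaining = 4 + 0 = 4

4


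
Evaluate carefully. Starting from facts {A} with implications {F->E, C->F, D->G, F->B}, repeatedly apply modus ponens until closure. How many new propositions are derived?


Initial facts: {A}
Apply modus ponens to closure:
  (no implication fires)
Final known: {A}
New propositions: {(none)}
Count = 0

0


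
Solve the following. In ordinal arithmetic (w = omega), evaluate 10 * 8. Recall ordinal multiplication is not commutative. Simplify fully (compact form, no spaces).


Compute 10 * 8.
Ordinal * is associative and left-distributive over +, but NOT commutative; for finite n>1, n*w = w but w*n stays w*n.
Both finite; ordinal * agrees with natural *: 10 * 8 = 80.
Result = 80

80


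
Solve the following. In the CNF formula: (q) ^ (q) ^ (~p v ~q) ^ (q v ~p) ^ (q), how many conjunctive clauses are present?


A CNF formula is a conjunction of clauses.
Clauses are separated by ^.
Counting the conjuncts: 5 clauses.

5


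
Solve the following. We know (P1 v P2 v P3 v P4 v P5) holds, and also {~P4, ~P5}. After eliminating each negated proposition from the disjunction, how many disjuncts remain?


Original disjuncts (5): P1, P2, P3, P4, P5
Negated (eliminate): ~P4, ~P5
Remaining disjuncts: P1, P2, P3
Count = 5 - 2 = 3

3


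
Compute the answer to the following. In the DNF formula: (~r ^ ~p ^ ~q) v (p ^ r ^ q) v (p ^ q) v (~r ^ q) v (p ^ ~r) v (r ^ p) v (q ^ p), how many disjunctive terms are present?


A DNF formula is a disjunction of terms (conjunctions).
Terms are separated by v.
Counting the disjuncts: 7 terms.

7


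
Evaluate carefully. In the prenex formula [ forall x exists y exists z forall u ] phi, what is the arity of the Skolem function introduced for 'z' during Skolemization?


Quantifier prefix: forall x exists y exists z forall u
'z' is existentially quantified at position 3.
Universal variables preceding it: x
Skolem function arity = 1

1


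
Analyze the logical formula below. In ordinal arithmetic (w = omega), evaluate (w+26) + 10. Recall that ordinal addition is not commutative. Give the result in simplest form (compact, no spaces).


Compute (w+26) + 10.
Ordinal + is associative but NOT commutative; for finite n>0, n + w = w but w + n stays w+n.
By associativity: (w+26) + 10 = w + (26+10) = w+36.
Result = w+36

w+36


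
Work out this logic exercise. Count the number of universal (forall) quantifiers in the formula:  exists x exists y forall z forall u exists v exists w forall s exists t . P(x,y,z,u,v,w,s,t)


Quantifier prefix: exists x exists y forall z forall u exists v exists w forall s exists t
Mark each quantifier type:
  E E U U E E U E
Universal count = 3, Existential count = 5
Asked for universal (forall) quantifiers: 3

3


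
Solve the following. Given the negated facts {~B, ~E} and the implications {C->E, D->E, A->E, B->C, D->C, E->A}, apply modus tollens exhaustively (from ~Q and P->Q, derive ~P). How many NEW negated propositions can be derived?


Initial negated facts: {~B, ~E}
Apply modus tollens to closure:
  ~E and C->E  =>  ~C
  ~E and D->E  =>  ~D
  ~E and A->E  =>  ~A
Final negated: {~A, ~B, ~C, ~D, ~E}
New negations: {~A, ~C, ~D}
Count = 3

3


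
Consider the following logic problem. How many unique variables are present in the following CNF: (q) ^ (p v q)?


Identify each variable that appears in the formula.
Variables found: p, q
Count = 2

2


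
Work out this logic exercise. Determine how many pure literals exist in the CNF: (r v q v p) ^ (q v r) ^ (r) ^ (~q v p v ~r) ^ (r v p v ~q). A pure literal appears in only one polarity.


Check each variable for pure literal status:
p: pure positive
q: mixed (not pure)
r: mixed (not pure)
Pure literal count = 1

1


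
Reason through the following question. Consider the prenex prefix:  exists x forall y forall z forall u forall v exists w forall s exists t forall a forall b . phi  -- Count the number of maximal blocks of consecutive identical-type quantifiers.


Quantifier-type sequence: E A A A A E A E A A  (A=forall, E=exists)
Group into maximal same-type runs:
  Ex1 | Ax4 | Ex1 | Ax1 | Ex1 | Ax2
Number of blocks = 6

6


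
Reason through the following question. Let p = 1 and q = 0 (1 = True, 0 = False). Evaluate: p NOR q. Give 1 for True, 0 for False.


p = 1, q = 0
Operation: p NOR q
Evaluate: 1 NOR 0 = 0

0


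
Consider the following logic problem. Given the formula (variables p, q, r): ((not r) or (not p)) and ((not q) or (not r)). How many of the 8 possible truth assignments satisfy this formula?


Evaluate all 8 assignments for p, q, r:
p=0, q=0, r=0: 1
p=0, q=0, r=1: 1
p=0, q=1, r=0: 1
p=0, q=1, r=1: 0
p=1, q=0, r=0: 1
p=1, q=0, r=1: 0
p=1, q=1, r=0: 1
p=1, q=1, r=1: 0
Satisfying count = 5

5


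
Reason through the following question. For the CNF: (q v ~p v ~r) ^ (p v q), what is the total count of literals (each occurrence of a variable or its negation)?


Counting literals in each clause:
Clause 1: 3 literal(s)
Clause 2: 2 literal(s)
Total = 5

5


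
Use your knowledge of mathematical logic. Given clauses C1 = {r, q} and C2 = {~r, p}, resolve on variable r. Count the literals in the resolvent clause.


Remove r from C1 and ~r from C2.
C1 remainder: {q}
C2 remainder: {p}
Union (resolvent): {p, q}
Resolvent has 2 literal(s).

2


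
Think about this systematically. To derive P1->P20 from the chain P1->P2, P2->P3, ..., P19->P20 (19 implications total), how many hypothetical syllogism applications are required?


With 19 implications in a chain connecting 20 propositions:
P1->P2, P2->P3, ..., P19->P20
Steps needed = (number of implications) - 1 = 19 - 1 = 18

18


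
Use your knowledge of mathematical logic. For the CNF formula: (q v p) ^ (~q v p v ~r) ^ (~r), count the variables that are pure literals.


Check each variable for pure literal status:
p: pure positive
q: mixed (not pure)
r: pure negative
Pure literal count = 2

2


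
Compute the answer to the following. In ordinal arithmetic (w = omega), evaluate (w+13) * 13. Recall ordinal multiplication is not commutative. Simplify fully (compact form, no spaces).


Compute (w+13) * 13.
Ordinal * is associative and left-distributive over +, but NOT commutative; for finite n>1, n*w = w but w*n stays w*n.
(w+13) * 13 = (w+13) repeated 13 times. Each intermediate +13 is absorbed by the following w; only the last survives: w*13+13.
Result = w*13+13

w*13+13


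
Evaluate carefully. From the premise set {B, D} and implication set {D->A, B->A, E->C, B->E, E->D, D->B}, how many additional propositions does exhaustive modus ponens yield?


Initial facts: {B, D}
Apply modus ponens to closure:
  D and D->A  =>  A
  B and B->E  =>  E
  E and E->C  =>  C
Final known: {A, B, C, D, E}
New propositions: {A, C, E}
Count = 3

3


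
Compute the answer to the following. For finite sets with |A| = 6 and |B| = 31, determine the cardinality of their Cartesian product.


The Cartesian product A x B contains all ordered pairs (a, b).
|A x B| = |A| * |B| = 6 * 31 = 186

186


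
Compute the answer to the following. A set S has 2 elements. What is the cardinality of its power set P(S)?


The power set of a set with n elements has 2^n elements.
|P(S)| = 2^2 = 4

4


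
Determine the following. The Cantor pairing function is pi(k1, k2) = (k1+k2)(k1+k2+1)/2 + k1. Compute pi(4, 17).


k1 + k2 = 21
(k1+k2)(k1+k2+1)/2 = 21 * 22 / 2 = 231
pi = 231 + 4 = 235

235


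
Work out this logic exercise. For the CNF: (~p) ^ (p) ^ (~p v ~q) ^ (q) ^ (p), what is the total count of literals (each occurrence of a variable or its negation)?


Counting literals in each clause:
Clause 1: 1 literal(s)
Clause 2: 1 literal(s)
Clause 3: 2 literal(s)
Clause 4: 1 literal(s)
Clause 5: 1 literal(s)
Total = 6

6


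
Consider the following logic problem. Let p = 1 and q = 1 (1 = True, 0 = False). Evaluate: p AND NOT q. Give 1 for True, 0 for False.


p = 1, q = 1
Operation: p AND NOT q
Evaluate: 1 AND NOT 1 = 0

0


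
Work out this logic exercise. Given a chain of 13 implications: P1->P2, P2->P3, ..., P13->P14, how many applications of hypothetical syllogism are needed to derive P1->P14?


With 13 implications in a chain connecting 14 propositions:
P1->P2, P2->P3, ..., P13->P14
Steps needed = (number of implications) - 1 = 13 - 1 = 12

12


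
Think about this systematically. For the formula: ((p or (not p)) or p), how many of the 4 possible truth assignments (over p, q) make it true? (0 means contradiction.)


Check all 4 assignments:
p=0, q=0: 1
p=0, q=1: 1
p=1, q=0: 1
p=1, q=1: 1
Count of True = 4

4


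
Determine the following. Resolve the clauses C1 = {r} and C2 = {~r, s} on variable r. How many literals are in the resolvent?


Remove r from C1 and ~r from C2.
C1 remainder: {}
C2 remainder: {s}
Union (resolvent): {s}
Resolvent has 1 literal(s).

1


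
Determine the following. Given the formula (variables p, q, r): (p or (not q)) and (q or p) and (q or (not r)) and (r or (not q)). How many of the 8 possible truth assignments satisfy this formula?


Evaluate all 8 assignments for p, q, r:
p=0, q=0, r=0: 0
p=0, q=0, r=1: 0
p=0, q=1, r=0: 0
p=0, q=1, r=1: 0
p=1, q=0, r=0: 1
p=1, q=0, r=1: 0
p=1, q=1, r=0: 0
p=1, q=1, r=1: 1
Satisfying count = 2

2


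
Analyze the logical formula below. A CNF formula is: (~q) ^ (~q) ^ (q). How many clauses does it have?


A CNF formula is a conjunction of clauses.
Clauses are separated by ^.
Counting the conjuncts: 3 clauses.

3


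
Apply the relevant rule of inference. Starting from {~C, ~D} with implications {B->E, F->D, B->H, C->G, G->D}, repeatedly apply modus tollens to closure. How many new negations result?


Initial negated facts: {~C, ~D}
Apply modus tollens to closure:
  ~D and F->D  =>  ~F
  ~D and G->D  =>  ~G
Final negated: {~C, ~D, ~F, ~G}
New negations: {~F, ~G}
Count = 2

2


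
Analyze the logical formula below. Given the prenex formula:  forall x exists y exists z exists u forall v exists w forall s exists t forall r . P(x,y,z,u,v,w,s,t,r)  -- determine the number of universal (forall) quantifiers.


Quantifier prefix: forall x exists y exists z exists u forall v exists w forall s exists t forall r
Mark each quantifier type:
  U E E E U E U E U
Universal count = 4, Existential count = 5
Asked for universal (forall) quantifiers: 4

4


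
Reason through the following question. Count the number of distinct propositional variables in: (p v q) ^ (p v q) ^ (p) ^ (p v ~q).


Identify each variable that appears in the formula.
Variables found: p, q
Count = 2

2


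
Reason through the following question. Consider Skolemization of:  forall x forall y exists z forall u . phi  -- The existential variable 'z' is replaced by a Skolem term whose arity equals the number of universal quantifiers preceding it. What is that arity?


Quantifier prefix: forall x forall y exists z forall u
'z' is existentially quantified at position 3.
Universal variables preceding it: x, y
Skolem function arity = 2

2


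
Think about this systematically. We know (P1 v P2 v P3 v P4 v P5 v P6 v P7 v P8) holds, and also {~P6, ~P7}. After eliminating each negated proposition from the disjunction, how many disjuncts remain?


Original disjuncts (8): P1, P2, P3, P4, P5, P6, P7, P8
Negated (eliminate): ~P6, ~P7
Remaining disjuncts: P1, P2, P3, P4, P5, P8
Count = 8 - 2 = 6

6


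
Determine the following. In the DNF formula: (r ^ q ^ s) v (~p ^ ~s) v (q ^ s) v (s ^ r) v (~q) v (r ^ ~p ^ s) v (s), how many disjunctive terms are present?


A DNF formula is a disjunction of terms (conjunctions).
Terms are separated by v.
Counting the disjuncts: 7 terms.

7


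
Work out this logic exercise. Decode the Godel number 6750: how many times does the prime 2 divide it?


Factorize 6750 by dividing by 2 repeatedly.
Division steps: 2 divides 6750 exactly 1 time(s).
Exponent of 2 = 1

1


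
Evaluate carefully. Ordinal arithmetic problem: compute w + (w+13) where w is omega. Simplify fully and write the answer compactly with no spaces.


Compute w + (w+13).
Ordinal + is associative but NOT commutative; for finite n>0, n + w = w but w + n stays w+n.
w + (w+13) = (w+w) + 13 = w*2+13.
Result = w*2+13

w*2+13


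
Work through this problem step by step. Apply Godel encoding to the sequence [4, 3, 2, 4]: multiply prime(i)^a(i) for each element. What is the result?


Encode each element as an exponent of the corresponding prime:
  2^4 = 16
  3^3 = 27
  5^2 = 25
  7^4 = 2401
Product = 16 * 27 * 25 * 2401 = 25930800

25930800


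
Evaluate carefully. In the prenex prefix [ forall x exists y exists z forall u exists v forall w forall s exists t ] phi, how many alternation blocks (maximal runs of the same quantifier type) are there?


Quantifier-type sequence: A E E A E A A E  (A=forall, E=exists)
Group into maximal same-type runs:
  Ax1 | Ex2 | Ax1 | Ex1 | Ax2 | Ex1
Number of blocks = 6

6


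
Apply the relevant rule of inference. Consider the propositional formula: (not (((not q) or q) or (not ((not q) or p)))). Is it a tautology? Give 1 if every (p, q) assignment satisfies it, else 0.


Check all 4 assignments:
p=0, q=0: 0
p=0, q=1: 0
p=1, q=0: 0
p=1, q=1: 0
Satisfying count = 0/4.
Tautology iff count = 4: no.

0


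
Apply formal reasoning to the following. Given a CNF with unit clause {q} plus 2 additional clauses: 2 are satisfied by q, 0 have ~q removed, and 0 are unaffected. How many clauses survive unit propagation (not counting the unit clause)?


Satisfied (removed): 2
Shortened (remain): 0
Unchanged (remain): 0
Remaining = 0 + 0 = 0

0


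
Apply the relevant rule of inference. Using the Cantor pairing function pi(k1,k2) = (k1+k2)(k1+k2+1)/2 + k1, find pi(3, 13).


k1 + k2 = 16
(k1+k2)(k1+k2+1)/2 = 16 * 17 / 2 = 136
pi = 136 + 3 = 139

139


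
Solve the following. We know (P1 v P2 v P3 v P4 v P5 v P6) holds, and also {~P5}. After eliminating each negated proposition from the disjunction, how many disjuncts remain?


Original disjuncts (6): P1, P2, P3, P4, P5, P6
Negated (eliminate): ~P5
Remaining disjuncts: P1, P2, P3, P4, P6
Count = 6 - 1 = 5

5


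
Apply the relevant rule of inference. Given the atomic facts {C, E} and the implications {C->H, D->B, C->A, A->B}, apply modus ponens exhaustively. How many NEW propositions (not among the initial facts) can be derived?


Initial facts: {C, E}
Apply modus ponens to closure:
  C and C->H  =>  H
  C and C->A  =>  A
  A and A->B  =>  B
Final known: {A, B, C, E, H}
New propositions: {A, B, H}
Count = 3

3


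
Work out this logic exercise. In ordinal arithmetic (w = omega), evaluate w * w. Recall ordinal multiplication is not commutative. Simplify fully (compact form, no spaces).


Compute w * w.
Ordinal * is associative and left-distributive over +, but NOT commutative; for finite n>1, n*w = w but w*n stays w*n.
w * w = w^2 by definition.
Result = w^2

w^2


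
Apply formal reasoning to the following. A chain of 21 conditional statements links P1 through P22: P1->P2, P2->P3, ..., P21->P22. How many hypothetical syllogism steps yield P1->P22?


With 21 implications in a chain connecting 22 propositions:
P1->P2, P2->P3, ..., P21->P22
Steps needed = (number of implications) - 1 = 21 - 1 = 20

20


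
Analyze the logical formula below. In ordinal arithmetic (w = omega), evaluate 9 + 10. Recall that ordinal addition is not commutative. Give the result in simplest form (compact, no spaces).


Compute 9 + 10.
Ordinal + is associative but NOT commutative; for finite n>0, n + w = w but w + n stays w+n.
Both operands finite; ordinal + agrees with natural +: 9 + 10 = 19.
Result = 19

19


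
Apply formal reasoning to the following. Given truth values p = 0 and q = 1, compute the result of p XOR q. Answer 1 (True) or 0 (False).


p = 0, q = 1
Operation: p XOR q
Evaluate: 0 XOR 1 = 1

1


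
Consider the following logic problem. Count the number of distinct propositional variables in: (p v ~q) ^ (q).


Identify each variable that appears in the formula.
Variables found: p, q
Count = 2

2


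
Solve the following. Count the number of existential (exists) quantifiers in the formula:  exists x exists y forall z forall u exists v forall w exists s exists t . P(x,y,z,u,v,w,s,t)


Quantifier prefix: exists x exists y forall z forall u exists v forall w exists s exists t
Mark each quantifier type:
  E E U U E U E E
Universal count = 3, Existential count = 5
Asked for existential (exists) quantifiers: 5

5


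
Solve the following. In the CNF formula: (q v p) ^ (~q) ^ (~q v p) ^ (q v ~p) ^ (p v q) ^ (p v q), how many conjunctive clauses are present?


A CNF formula is a conjunction of clauses.
Clauses are separated by ^.
Counting the conjuncts: 6 clauses.

6


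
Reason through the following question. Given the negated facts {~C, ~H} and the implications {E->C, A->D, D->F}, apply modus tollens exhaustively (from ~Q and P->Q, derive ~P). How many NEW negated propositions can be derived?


Initial negated facts: {~C, ~H}
Apply modus tollens to closure:
  ~C and E->C  =>  ~E
Final negated: {~C, ~E, ~H}
New negations: {~E}
Count = 1

1


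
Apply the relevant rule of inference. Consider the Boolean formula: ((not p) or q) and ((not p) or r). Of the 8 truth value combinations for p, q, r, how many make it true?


Evaluate all 8 assignments for p, q, r:
p=0, q=0, r=0: 1
p=0, q=0, r=1: 1
p=0, q=1, r=0: 1
p=0, q=1, r=1: 1
p=1, q=0, r=0: 0
p=1, q=0, r=1: 0
p=1, q=1, r=0: 0
p=1, q=1, r=1: 1
Satisfying count = 5

5


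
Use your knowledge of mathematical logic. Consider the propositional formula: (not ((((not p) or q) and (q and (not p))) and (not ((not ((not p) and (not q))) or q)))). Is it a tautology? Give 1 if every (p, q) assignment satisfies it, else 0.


Check all 4 assignments:
p=0, q=0: 1
p=0, q=1: 1
p=1, q=0: 1
p=1, q=1: 1
Satisfying count = 4/4.
Tautology iff count = 4: yes.

1


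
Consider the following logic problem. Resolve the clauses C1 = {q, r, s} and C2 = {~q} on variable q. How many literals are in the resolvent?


Remove q from C1 and ~q from C2.
C1 remainder: {r, s}
C2 remainder: {}
Union (resolvent): {r, s}
Resolvent has 2 literal(s).

2


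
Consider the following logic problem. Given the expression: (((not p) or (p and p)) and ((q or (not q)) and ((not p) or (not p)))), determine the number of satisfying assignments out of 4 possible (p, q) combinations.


Check all 4 assignments:
p=0, q=0: 1
p=0, q=1: 1
p=1, q=0: 0
p=1, q=1: 0
Count of True = 2

2


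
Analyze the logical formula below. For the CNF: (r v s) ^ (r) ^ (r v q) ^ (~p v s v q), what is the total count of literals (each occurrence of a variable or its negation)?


Counting literals in each clause:
Clause 1: 2 literal(s)
Clause 2: 1 literal(s)
Clause 3: 2 literal(s)
Clause 4: 3 literal(s)
Total = 8

8


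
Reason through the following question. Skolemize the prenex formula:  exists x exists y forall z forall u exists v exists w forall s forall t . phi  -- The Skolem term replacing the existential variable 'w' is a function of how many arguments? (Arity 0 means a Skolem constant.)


Quantifier prefix: exists x exists y forall z forall u exists v exists w forall s forall t
'w' is existentially quantified at position 6.
Universal variables preceding it: z, u
Skolem function arity = 2

2


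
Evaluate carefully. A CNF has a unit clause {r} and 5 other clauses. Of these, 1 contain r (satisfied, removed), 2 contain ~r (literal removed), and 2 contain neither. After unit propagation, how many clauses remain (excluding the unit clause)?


Satisfied (removed): 1
Shortened (remain): 2
Unchanged (remain): 2
Remaining = 2 + 2 = 4

4


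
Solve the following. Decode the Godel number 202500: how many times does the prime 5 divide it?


Factorize 202500 by dividing by 5 repeatedly.
Division steps: 5 divides 202500 exactly 4 time(s).
Exponent of 5 = 4

4


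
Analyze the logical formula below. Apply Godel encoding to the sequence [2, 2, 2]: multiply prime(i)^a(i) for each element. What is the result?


Encode each element as an exponent of the corresponding prime:
  2^2 = 4
  3^2 = 9
  5^2 = 25
Product = 4 * 9 * 25 = 900

900


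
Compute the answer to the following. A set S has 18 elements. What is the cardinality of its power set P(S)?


The power set of a set with n elements has 2^n elements.
|P(S)| = 2^18 = 262144

262144


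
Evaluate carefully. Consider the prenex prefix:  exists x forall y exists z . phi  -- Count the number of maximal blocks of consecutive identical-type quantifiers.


Quantifier-type sequence: E A E  (A=forall, E=exists)
Group into maximal same-type runs:
  Ex1 | Ax1 | Ex1
Number of blocks = 3

3


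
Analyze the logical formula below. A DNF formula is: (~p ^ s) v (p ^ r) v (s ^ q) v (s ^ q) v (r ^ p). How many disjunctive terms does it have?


A DNF formula is a disjunction of terms (conjunctions).
Terms are separated by v.
Counting the disjuncts: 5 terms.

5


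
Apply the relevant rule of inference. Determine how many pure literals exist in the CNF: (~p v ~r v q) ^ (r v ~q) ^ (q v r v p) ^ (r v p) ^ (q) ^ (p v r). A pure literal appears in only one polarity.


Check each variable for pure literal status:
p: mixed (not pure)
q: mixed (not pure)
r: mixed (not pure)
Pure literal count = 0

0


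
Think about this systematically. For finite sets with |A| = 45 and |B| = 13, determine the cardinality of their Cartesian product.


The Cartesian product A x B contains all ordered pairs (a, b).
|A x B| = |A| * |B| = 45 * 13 = 585

585


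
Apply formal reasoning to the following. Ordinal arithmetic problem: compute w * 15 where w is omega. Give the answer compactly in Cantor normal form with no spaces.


Compute w * 15.
Ordinal * is associative and left-distributive over +, but NOT commutative; for finite n>1, n*w = w but w*n stays w*n.
w * 15 means 15 copies of w concatenated: w*15.
Result = w*15

w*15


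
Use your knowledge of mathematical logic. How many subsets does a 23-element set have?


The power set of a set with n elements has 2^n elements.
|P(S)| = 2^23 = 8388608

8388608


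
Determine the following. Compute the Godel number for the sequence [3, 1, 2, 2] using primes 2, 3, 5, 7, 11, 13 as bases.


Encode each element as an exponent of the corresponding prime:
  2^3 = 8
  3^1 = 3
  5^2 = 25
  7^2 = 49
Product = 8 * 3 * 25 * 49 = 29400

29400


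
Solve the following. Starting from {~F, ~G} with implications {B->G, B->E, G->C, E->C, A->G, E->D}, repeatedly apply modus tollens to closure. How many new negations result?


Initial negated facts: {~F, ~G}
Apply modus tollens to closure:
  ~G and B->G  =>  ~B
  ~G and A->G  =>  ~A
Final negated: {~A, ~B, ~F, ~G}
New negations: {~A, ~B}
Count = 2

2


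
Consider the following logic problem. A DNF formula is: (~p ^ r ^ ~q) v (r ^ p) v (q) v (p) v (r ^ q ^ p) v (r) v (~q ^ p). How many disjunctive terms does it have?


A DNF formula is a disjunction of terms (conjunctions).
Terms are separated by v.
Counting the disjuncts: 7 terms.

7


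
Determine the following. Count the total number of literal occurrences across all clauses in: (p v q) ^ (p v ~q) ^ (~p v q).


Counting literals in each clause:
Clause 1: 2 literal(s)
Clause 2: 2 literal(s)
Clause 3: 2 literal(s)
Total = 6

6


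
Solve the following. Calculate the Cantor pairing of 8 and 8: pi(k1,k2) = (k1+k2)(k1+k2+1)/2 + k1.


k1 + k2 = 16
(k1+k2)(k1+k2+1)/2 = 16 * 17 / 2 = 136
pi = 136 + 8 = 144

144


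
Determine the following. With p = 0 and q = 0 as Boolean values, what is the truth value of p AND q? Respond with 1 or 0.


p = 0, q = 0
Operation: p AND q
Evaluate: 0 AND 0 = 0

0


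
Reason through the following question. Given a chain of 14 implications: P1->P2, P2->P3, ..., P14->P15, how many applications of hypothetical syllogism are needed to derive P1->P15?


With 14 implications in a chain connecting 15 propositions:
P1->P2, P2->P3, ..., P14->P15
Steps needed = (number of implications) - 1 = 14 - 1 = 13

13


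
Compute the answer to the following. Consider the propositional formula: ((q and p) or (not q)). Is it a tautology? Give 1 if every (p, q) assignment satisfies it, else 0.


Check all 4 assignments:
p=0, q=0: 1
p=0, q=1: 0
p=1, q=0: 1
p=1, q=1: 1
Satisfying count = 3/4.
Tautology iff count = 4: no.

0


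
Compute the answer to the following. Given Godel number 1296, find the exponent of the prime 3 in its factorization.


Factorize 1296 by dividing by 3 repeatedly.
Division steps: 3 divides 1296 exactly 4 time(s).
Exponent of 3 = 4

4


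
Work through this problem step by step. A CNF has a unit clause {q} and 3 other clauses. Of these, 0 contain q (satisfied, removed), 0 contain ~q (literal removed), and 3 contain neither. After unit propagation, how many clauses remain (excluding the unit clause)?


Satisfied (removed): 0
Shortened (remain): 0
Unchanged (remain): 3
Remaining = 0 + 3 = 3

3


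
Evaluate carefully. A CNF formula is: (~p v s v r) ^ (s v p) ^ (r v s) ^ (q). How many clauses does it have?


A CNF formula is a conjunction of clauses.
Clauses are separated by ^.
Counting the conjuncts: 4 clauses.

4


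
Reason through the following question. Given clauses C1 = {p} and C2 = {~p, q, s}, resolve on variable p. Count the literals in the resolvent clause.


Remove p from C1 and ~p from C2.
C1 remainder: {}
C2 remainder: {q, s}
Union (resolvent): {q, s}
Resolvent has 2 literal(s).

2


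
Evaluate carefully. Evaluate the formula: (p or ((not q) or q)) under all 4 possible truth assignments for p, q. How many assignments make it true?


Check all 4 assignments:
p=0, q=0: 1
p=0, q=1: 1
p=1, q=0: 1
p=1, q=1: 1
Count of True = 4

4


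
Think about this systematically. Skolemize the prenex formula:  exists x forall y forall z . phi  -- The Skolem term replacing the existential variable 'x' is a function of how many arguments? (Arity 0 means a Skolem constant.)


Quantifier prefix: exists x forall y forall z
'x' is existentially quantified at position 1.
No universal quantifiers precede it.
Skolem function arity = 0 (a Skolem constant)

0


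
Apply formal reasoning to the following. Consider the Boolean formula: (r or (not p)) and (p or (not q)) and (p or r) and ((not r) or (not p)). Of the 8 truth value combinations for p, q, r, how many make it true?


Evaluate all 8 assignments for p, q, r:
p=0, q=0, r=0: 0
p=0, q=0, r=1: 1
p=0, q=1, r=0: 0
p=0, q=1, r=1: 0
p=1, q=0, r=0: 0
p=1, q=0, r=1: 0
p=1, q=1, r=0: 0
p=1, q=1, r=1: 0
Satisfying count = 1

1


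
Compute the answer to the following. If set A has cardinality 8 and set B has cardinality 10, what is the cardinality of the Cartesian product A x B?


The Cartesian product A x B contains all ordered pairs (a, b).
|A x B| = |A| * |B| = 8 * 10 = 80

80


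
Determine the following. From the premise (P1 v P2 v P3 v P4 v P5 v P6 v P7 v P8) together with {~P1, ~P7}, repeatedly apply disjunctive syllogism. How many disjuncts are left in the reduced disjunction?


Original disjuncts (8): P1, P2, P3, P4, P5, P6, P7, P8
Negated (eliminate): ~P1, ~P7
Remaining disjuncts: P2, P3, P4, P5, P6, P8
Count = 8 - 2 = 6

6


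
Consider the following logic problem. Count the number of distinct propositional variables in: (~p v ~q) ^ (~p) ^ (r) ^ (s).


Identify each variable that appears in the formula.
Variables found: p, q, r, s
Count = 4

4


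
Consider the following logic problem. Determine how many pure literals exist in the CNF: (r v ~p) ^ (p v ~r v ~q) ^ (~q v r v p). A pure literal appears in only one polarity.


Check each variable for pure literal status:
p: mixed (not pure)
q: pure negative
r: mixed (not pure)
Pure literal count = 1

1
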